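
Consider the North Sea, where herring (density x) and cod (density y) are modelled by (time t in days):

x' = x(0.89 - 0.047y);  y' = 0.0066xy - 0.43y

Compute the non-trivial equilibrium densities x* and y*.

x* ≈ 65.2, y* ≈ 18.9

Set dy/dt = 0 with y > 0: 0.0066x - 0.43 = 0, so x* = 0.43/0.0066 = 65.2.
Set dx/dt = 0 with x > 0: 0.89 - 0.047y = 0, so y* = 0.89/0.047 = 18.9.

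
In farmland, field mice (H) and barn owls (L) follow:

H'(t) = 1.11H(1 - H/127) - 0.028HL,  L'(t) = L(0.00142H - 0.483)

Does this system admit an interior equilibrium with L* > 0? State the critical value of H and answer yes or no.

Threshold H = 340; K < 340, so no, the predator goes extinct.

The predator equation gives dL/dt > 0 only when H > 0.483/0.00142 = 340.
Without the predator, H → K = 127. Since 127 < 340, the predator cannot invade.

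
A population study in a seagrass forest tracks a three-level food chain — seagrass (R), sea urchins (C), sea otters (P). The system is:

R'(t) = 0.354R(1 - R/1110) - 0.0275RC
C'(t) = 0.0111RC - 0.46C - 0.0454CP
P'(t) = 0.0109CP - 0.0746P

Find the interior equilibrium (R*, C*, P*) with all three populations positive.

From dP/dt = 0: 0.0109C* = 0.0746, so C* = 6.84.
From dR/dt = 0: 0.354(1 - R*/1110) = 0.0275·6.84, giving R* = 1110·(1 - 0.532) = 520.
From dC/dt = 0: 0.0111·520 - 0.46 = 0.0454P*, so P* = 5.31/0.0454 = 117.

R* ≈ 520, C* ≈ 6.84, P* ≈ 117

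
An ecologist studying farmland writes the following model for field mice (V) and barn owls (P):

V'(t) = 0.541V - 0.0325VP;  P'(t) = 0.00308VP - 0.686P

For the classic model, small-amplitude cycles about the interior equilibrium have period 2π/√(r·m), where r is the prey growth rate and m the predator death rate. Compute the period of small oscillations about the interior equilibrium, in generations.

T ≈ 10.3 generations

Here r = 0.541 and m = 0.686, so r·m = 0.371.
ω = √0.371 = 0.609 per generation, hence T = 2π/ω ≈ 10.3 generations.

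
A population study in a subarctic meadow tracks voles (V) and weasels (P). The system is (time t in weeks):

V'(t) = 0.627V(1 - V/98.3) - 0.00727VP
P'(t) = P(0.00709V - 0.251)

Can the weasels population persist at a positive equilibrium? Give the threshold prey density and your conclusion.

Threshold V = 35.4; K > 35.4, so yes, the predator persists.

The predator equation gives dP/dt > 0 only when V > 0.251/0.00709 = 35.4.
Without the predator, V → K = 98.3. Since 98.3 > 35.4, the predator can invade and persist.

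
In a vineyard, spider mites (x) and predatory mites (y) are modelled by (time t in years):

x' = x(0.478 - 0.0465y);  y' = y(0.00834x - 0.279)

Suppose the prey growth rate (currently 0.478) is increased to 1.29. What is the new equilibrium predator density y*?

At the interior fixed point, setting dx/dt = 0 with x > 0 fixes y* = (prey growth rate)/(xy coefficient) — independent of the other coefficients.
With the change, y* = 1.29/0.0465 = 27.7; it rises from 10.3.

y* ≈ 27.7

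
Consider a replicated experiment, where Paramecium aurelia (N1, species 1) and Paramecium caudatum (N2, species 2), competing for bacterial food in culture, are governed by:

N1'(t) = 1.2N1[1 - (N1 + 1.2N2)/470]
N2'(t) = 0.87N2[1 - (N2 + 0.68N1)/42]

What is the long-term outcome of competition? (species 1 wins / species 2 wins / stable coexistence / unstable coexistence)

species 1 excludes species 2

Compare the nullcline intercepts: K1/α12 = 470/1.2 = 392 > K2 = 42; K2/α21 = 42/0.68 = 61.8 < K1 = 470.
Since the inequalities point opposite ways, species 1 can invade but species 2 cannot.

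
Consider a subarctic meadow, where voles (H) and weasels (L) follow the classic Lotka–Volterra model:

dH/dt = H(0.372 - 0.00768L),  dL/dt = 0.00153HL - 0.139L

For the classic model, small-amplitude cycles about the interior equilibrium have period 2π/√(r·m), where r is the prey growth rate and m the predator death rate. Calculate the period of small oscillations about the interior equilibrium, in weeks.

T ≈ 27.6 weeks

Here r = 0.372 and m = 0.139, so r·m = 0.0517.
ω = √0.0517 = 0.227 per week, hence T = 2π/ω ≈ 27.6 weeks.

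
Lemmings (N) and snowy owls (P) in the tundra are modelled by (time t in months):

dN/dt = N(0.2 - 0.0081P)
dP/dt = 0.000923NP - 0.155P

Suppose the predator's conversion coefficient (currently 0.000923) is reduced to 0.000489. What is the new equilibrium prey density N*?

N* ≈ 317

At the interior fixed point, setting dP/dt = 0 with P > 0 fixes N* = (predator death rate)/(NP coefficient) — independent of the other coefficients.
With the change, N* = 0.155/0.000489 = 317; it rises from 168.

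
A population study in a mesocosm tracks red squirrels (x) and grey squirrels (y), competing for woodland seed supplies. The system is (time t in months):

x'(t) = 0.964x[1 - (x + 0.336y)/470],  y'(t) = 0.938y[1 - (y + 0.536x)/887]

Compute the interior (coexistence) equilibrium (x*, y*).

Setting both brackets to zero gives the nullclines x + 0.336y = 470 and 0.536x + y = 887.
Substituting y = 887 - 0.536x into the first: x(1 - 0.336·0.536) = 470 - 0.336·887.
So x* = 172/0.82 = 210, and then y* = 887 - 0.536·210 = 775.

x* ≈ 210, y* ≈ 775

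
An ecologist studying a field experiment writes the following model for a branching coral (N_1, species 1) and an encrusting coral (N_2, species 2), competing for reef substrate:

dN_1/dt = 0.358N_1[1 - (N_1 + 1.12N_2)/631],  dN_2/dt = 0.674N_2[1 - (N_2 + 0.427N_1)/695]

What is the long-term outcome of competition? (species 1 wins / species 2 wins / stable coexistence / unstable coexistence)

species 2 excludes species 1

Compare the nullcline intercepts: K1/α12 = 631/1.12 = 563 < K2 = 695; K2/α21 = 695/0.427 = 1630 > K1 = 631.
Since the inequalities point opposite ways, species 2 can invade but species 1 cannot.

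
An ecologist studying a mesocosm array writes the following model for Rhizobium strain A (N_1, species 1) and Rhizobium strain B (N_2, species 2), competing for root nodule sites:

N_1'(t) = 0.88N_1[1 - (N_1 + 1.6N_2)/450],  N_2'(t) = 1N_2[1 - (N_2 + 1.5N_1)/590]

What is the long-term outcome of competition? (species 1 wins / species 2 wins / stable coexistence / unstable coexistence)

unstable coexistence (outcome depends on initial conditions)

Compare the nullcline intercepts: K1/α12 = 450/1.6 = 281 < K2 = 590; K2/α21 = 590/1.5 = 393 < K1 = 450.
Since both are reversed, neither can invade when rare; the interior point is a saddle.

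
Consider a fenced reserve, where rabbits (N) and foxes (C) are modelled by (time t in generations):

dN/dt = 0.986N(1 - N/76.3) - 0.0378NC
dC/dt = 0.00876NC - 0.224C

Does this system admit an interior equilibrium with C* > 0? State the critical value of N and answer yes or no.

The predator equation gives dC/dt > 0 only when N > 0.224/0.00876 = 25.6.
Without the predator, N → K = 76.3. Since 76.3 > 25.6, the predator can invade and persist.

Threshold N = 25.6; K > 25.6, so yes, the predator persists.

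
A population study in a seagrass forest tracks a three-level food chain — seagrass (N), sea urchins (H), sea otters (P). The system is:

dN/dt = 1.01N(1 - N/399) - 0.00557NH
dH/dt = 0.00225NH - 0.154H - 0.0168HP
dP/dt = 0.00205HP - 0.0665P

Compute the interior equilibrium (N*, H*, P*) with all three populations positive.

From dP/dt = 0: 0.00205H* = 0.0665, so H* = 32.4.
From dN/dt = 0: 1.01(1 - N*/399) = 0.00557·32.4, giving N* = 399·(1 - 0.179) = 328.
From dH/dt = 0: 0.00225·328 - 0.154 = 0.0168P*, so P* = 0.583/0.0168 = 34.7.

N* ≈ 328, H* ≈ 32.4, P* ≈ 34.7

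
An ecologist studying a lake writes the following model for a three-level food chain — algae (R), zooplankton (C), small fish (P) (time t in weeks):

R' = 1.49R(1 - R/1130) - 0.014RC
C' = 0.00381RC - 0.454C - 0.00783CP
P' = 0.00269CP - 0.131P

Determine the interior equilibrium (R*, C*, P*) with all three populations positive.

From dP/dt = 0: 0.00269C* = 0.131, so C* = 48.7.
From dR/dt = 0: 1.49(1 - R*/1130) = 0.014·48.7, giving R* = 1130·(1 - 0.458) = 613.
From dC/dt = 0: 0.00381·613 - 0.454 = 0.00783P*, so P* = 1.88/0.00783 = 240.

R* ≈ 613, C* ≈ 48.7, P* ≈ 240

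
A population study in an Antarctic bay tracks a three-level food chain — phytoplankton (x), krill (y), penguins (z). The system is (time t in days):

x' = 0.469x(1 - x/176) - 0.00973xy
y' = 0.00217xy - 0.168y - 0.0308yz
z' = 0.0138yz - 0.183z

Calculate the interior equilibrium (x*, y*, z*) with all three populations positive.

From dz/dt = 0: 0.0138y* = 0.183, so y* = 13.3.
From dx/dt = 0: 0.469(1 - x*/176) = 0.00973·13.3, giving x* = 176·(1 - 0.275) = 128.
From dy/dt = 0: 0.00217·128 - 0.168 = 0.0308z*, so z* = 0.109/0.0308 = 3.53.

x* ≈ 128, y* ≈ 13.3, z* ≈ 3.53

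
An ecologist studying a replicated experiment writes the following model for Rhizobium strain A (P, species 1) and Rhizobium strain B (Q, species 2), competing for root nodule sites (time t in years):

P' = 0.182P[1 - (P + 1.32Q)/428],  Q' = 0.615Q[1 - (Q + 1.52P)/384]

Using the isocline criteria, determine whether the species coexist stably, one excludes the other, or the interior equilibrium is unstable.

unstable coexistence (outcome depends on initial conditions)

Compare the nullcline intercepts: K1/α12 = 428/1.32 = 324 < K2 = 384; K2/α21 = 384/1.52 = 253 < K1 = 428.
Since both are reversed, neither can invade when rare; the interior point is a saddle.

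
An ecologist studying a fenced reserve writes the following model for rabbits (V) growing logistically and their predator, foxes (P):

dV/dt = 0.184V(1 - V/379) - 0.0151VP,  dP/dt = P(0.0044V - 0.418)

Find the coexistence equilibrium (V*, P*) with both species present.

V* ≈ 95, P* ≈ 9.13

From dP/dt = 0 with P > 0: 0.0044V* = 0.418, so V* = 95.
Substitute into dV/dt = 0: 0.184(1 - 95/379) = 0.0151P*.
The bracket is 0.749, giving P* = 0.138/0.0151 = 9.13.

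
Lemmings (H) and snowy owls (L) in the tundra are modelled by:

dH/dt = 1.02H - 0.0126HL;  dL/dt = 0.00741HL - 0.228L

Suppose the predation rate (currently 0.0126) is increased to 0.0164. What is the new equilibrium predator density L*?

At the interior fixed point, setting dH/dt = 0 with H > 0 fixes L* = (prey growth rate)/(HL coefficient) — independent of the other coefficients.
With the change, L* = 1.02/0.0164 = 62.2; it falls from 81.

L* ≈ 62.2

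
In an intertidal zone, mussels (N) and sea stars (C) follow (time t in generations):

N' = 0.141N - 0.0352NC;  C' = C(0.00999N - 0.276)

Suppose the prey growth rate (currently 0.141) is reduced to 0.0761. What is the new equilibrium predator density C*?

At the interior fixed point, setting dN/dt = 0 with N > 0 fixes C* = (prey growth rate)/(NC coefficient) — independent of the other coefficients.
With the change, C* = 0.0761/0.0352 = 2.16; it falls from 4.01.

C* ≈ 2.16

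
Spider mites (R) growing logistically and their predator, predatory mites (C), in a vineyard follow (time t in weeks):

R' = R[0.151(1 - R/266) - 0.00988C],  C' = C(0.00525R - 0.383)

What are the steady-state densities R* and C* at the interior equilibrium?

R* ≈ 73, C* ≈ 11.1

From dC/dt = 0 with C > 0: 0.00525R* = 0.383, so R* = 73.
Substitute into dR/dt = 0: 0.151(1 - 73/266) = 0.00988C*.
The bracket is 0.726, giving C* = 0.11/0.00988 = 11.1.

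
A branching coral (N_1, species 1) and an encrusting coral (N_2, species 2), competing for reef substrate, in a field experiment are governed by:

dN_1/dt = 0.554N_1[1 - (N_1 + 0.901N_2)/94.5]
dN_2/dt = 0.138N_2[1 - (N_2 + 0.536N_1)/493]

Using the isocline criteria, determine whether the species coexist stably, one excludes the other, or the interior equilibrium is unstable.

species 2 excludes species 1

Compare the nullcline intercepts: K1/α12 = 94.5/0.901 = 105 < K2 = 493; K2/α21 = 493/0.536 = 920 > K1 = 94.5.
Since the inequalities point opposite ways, species 2 can invade but species 1 cannot.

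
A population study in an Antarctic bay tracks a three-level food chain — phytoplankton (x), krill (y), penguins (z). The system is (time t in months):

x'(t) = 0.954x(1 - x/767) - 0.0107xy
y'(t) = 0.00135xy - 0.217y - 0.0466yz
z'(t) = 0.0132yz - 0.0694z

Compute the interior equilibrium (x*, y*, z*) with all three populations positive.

x* ≈ 722, y* ≈ 5.26, z* ≈ 16.3

From dz/dt = 0: 0.0132y* = 0.0694, so y* = 5.26.
From dx/dt = 0: 0.954(1 - x*/767) = 0.0107·5.26, giving x* = 767·(1 - 0.059) = 722.
From dy/dt = 0: 0.00135·722 - 0.217 = 0.0466z*, so z* = 0.757/0.0466 = 16.3.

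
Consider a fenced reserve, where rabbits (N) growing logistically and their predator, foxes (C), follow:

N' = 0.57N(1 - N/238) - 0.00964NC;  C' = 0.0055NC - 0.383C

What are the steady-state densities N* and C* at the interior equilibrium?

From dC/dt = 0 with C > 0: 0.0055N* = 0.383, so N* = 69.6.
Substitute into dN/dt = 0: 0.57(1 - 69.6/238) = 0.00964C*.
The bracket is 0.707, giving C* = 0.403/0.00964 = 41.8.

N* ≈ 69.6, C* ≈ 41.8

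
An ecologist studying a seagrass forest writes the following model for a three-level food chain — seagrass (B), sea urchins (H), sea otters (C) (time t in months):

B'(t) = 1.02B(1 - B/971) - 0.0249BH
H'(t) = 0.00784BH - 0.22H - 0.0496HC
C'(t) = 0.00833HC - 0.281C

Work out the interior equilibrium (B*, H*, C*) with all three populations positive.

From dC/dt = 0: 0.00833H* = 0.281, so H* = 33.7.
From dB/dt = 0: 1.02(1 - B*/971) = 0.0249·33.7, giving B* = 971·(1 - 0.823) = 171.
From dH/dt = 0: 0.00784·171 - 0.22 = 0.0496C*, so C* = 1.12/0.0496 = 22.7.

B* ≈ 171, H* ≈ 33.7, C* ≈ 22.7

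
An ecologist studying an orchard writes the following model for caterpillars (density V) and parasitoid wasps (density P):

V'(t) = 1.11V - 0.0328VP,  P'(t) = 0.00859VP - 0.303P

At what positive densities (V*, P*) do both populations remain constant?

V* ≈ 35.3, P* ≈ 33.8

Set dP/dt = 0 with P > 0: 0.00859V - 0.303 = 0, so V* = 0.303/0.00859 = 35.3.
Set dV/dt = 0 with V > 0: 1.11 - 0.0328P = 0, so P* = 1.11/0.0328 = 33.8.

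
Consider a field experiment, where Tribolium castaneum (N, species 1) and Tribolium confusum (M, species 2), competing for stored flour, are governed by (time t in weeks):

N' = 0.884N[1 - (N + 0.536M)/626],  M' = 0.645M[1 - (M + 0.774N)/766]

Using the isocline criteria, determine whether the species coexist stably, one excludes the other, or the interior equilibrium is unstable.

Compare the nullcline intercepts: K1/α12 = 626/0.536 = 1170 > K2 = 766; K2/α21 = 766/0.774 = 990 > K1 = 626.
Since both inequalities hold, each species can invade when rare, so the interior equilibrium is stable.

stable coexistence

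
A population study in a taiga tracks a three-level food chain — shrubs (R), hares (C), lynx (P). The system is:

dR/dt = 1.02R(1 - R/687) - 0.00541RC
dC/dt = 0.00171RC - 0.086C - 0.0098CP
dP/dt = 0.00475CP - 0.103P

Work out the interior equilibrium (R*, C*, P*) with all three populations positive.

From dP/dt = 0: 0.00475C* = 0.103, so C* = 21.7.
From dR/dt = 0: 1.02(1 - R*/687) = 0.00541·21.7, giving R* = 687·(1 - 0.115) = 608.
From dC/dt = 0: 0.00171·608 - 0.086 = 0.0098P*, so P* = 0.954/0.0098 = 97.3.

R* ≈ 608, C* ≈ 21.7, P* ≈ 97.3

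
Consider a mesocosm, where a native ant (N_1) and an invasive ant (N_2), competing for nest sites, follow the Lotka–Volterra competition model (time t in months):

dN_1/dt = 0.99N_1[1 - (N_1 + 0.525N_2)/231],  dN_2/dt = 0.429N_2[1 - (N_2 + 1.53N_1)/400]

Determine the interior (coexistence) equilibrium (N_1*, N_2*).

Setting both brackets to zero gives the nullclines N_1 + 0.525N_2 = 231 and 1.53N_1 + N_2 = 400.
Substituting N_2 = 400 - 1.53N_1 into the first: N_1(1 - 0.525·1.53) = 231 - 0.525·400.
So N_1* = 21/0.197 = 107, and then N_2* = 400 - 1.53·107 = 237.

N_1* ≈ 107, N_2* ≈ 237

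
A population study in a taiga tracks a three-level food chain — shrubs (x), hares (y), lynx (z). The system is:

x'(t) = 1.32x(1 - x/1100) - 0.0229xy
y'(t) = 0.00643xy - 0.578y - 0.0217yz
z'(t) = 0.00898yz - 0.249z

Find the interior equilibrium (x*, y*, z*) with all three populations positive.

x* ≈ 571, y* ≈ 27.7, z* ≈ 143

From dz/dt = 0: 0.00898y* = 0.249, so y* = 27.7.
From dx/dt = 0: 1.32(1 - x*/1100) = 0.0229·27.7, giving x* = 1100·(1 - 0.481) = 571.
From dy/dt = 0: 0.00643·571 - 0.578 = 0.0217z*, so z* = 3.09/0.0217 = 143.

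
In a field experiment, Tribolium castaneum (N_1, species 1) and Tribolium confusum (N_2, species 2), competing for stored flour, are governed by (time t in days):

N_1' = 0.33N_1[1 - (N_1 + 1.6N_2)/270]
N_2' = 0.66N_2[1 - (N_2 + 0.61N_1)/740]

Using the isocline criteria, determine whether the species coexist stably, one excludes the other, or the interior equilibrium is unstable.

species 2 excludes species 1

Compare the nullcline intercepts: K1/α12 = 270/1.6 = 169 < K2 = 740; K2/α21 = 740/0.61 = 1210 > K1 = 270.
Since the inequalities point opposite ways, species 2 can invade but species 1 cannot.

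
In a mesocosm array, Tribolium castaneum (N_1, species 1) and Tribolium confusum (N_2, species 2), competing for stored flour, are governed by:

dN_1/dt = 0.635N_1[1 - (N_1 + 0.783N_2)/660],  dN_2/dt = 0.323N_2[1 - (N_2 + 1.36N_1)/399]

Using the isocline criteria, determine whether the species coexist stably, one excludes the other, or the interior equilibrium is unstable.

Compare the nullcline intercepts: K1/α12 = 660/0.783 = 843 > K2 = 399; K2/α21 = 399/1.36 = 293 < K1 = 660.
Since the inequalities point opposite ways, species 1 can invade but species 2 cannot.

species 1 excludes species 2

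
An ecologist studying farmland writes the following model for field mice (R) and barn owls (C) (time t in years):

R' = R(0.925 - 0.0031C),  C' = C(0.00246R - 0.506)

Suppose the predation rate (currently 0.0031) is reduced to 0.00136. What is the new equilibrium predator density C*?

At the interior fixed point, setting dR/dt = 0 with R > 0 fixes C* = (prey growth rate)/(RC coefficient) — independent of the other coefficients.
With the change, C* = 0.925/0.00136 = 680; it rises from 298.

C* ≈ 680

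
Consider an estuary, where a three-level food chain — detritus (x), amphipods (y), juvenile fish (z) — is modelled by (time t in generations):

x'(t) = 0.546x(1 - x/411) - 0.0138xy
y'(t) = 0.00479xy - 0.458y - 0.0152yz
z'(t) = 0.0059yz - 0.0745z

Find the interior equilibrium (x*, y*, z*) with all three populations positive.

x* ≈ 280, y* ≈ 12.6, z* ≈ 58.1

From dz/dt = 0: 0.0059y* = 0.0745, so y* = 12.6.
From dx/dt = 0: 0.546(1 - x*/411) = 0.0138·12.6, giving x* = 411·(1 - 0.319) = 280.
From dy/dt = 0: 0.00479·280 - 0.458 = 0.0152z*, so z* = 0.882/0.0152 = 58.1.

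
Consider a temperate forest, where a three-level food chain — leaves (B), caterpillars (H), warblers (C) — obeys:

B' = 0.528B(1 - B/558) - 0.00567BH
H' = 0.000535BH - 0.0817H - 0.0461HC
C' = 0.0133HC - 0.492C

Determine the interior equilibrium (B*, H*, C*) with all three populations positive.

B* ≈ 336, H* ≈ 37, C* ≈ 2.13

From dC/dt = 0: 0.0133H* = 0.492, so H* = 37.
From dB/dt = 0: 0.528(1 - B*/558) = 0.00567·37, giving B* = 558·(1 - 0.397) = 336.
From dH/dt = 0: 0.000535·336 - 0.0817 = 0.0461C*, so C* = 0.0982/0.0461 = 2.13.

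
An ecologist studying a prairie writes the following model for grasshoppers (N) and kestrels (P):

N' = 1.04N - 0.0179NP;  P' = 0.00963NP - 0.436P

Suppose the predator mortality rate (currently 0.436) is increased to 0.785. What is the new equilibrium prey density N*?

N* ≈ 81.5

At the interior fixed point, setting dP/dt = 0 with P > 0 fixes N* = (predator death rate)/(NP coefficient) — independent of the other coefficients.
With the change, N* = 0.785/0.00963 = 81.5; it rises from 45.3.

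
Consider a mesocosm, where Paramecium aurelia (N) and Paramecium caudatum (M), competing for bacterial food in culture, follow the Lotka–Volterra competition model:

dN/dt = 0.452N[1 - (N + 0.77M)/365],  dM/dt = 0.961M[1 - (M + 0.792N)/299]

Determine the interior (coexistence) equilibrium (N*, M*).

N* ≈ 345, M* ≈ 25.4

Setting both brackets to zero gives the nullclines N + 0.77M = 365 and 0.792N + M = 299.
Substituting M = 299 - 0.792N into the first: N(1 - 0.77·0.792) = 365 - 0.77·299.
So N* = 135/0.39 = 345, and then M* = 299 - 0.792·345 = 25.4.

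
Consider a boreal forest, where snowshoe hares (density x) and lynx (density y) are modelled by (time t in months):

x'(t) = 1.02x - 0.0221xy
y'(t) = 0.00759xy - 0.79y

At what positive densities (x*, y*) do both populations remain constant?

Set dy/dt = 0 with y > 0: 0.00759x - 0.79 = 0, so x* = 0.79/0.00759 = 104.
Set dx/dt = 0 with x > 0: 1.02 - 0.0221y = 0, so y* = 1.02/0.0221 = 46.2.

x* ≈ 104, y* ≈ 46.2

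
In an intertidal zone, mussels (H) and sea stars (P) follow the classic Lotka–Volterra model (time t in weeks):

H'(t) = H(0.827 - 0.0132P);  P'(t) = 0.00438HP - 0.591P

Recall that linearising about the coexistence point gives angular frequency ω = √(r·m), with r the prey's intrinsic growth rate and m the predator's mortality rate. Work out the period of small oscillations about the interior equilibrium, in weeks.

T ≈ 8.99 weeks

Here r = 0.827 and m = 0.591, so r·m = 0.489.
ω = √0.489 = 0.699 per week, hence T = 2π/ω ≈ 8.99 weeks.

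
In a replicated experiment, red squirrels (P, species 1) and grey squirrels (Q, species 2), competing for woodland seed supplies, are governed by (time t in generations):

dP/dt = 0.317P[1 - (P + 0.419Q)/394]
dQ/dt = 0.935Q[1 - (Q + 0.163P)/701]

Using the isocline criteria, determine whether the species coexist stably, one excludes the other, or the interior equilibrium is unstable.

Compare the nullcline intercepts: K1/α12 = 394/0.419 = 940 > K2 = 701; K2/α21 = 701/0.163 = 4300 > K1 = 394.
Since both inequalities hold, each species can invade when rare, so the interior equilibrium is stable.

stable coexistence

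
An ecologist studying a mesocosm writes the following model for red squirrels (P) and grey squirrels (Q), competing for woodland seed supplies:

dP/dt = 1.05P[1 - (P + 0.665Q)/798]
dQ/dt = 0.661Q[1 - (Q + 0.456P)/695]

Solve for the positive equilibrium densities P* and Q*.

Setting both brackets to zero gives the nullclines P + 0.665Q = 798 and 0.456P + Q = 695.
Substituting Q = 695 - 0.456P into the first: P(1 - 0.665·0.456) = 798 - 0.665·695.
So P* = 336/0.697 = 482, and then Q* = 695 - 0.456·482 = 475.

P* ≈ 482, Q* ≈ 475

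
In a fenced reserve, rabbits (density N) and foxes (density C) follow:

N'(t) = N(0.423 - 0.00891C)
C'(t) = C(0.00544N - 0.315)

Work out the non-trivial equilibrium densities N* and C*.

N* ≈ 57.9, C* ≈ 47.5

Set dC/dt = 0 with C > 0: 0.00544N - 0.315 = 0, so N* = 0.315/0.00544 = 57.9.
Set dN/dt = 0 with N > 0: 0.423 - 0.00891C = 0, so C* = 0.423/0.00891 = 47.5.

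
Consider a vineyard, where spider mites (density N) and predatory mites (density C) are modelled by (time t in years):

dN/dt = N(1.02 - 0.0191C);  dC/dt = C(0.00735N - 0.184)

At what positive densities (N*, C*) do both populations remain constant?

Set dC/dt = 0 with C > 0: 0.00735N - 0.184 = 0, so N* = 0.184/0.00735 = 25.
Set dN/dt = 0 with N > 0: 1.02 - 0.0191C = 0, so C* = 1.02/0.0191 = 53.4.

N* ≈ 25, C* ≈ 53.4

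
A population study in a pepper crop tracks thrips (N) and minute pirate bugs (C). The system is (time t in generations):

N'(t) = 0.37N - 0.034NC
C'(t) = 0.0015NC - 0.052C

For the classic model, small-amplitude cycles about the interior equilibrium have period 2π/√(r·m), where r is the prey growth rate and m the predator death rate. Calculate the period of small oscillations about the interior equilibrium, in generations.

T ≈ 45.3 generations

Here r = 0.37 and m = 0.052, so r·m = 0.0192.
ω = √0.0192 = 0.139 per generation, hence T = 2π/ω ≈ 45.3 generations.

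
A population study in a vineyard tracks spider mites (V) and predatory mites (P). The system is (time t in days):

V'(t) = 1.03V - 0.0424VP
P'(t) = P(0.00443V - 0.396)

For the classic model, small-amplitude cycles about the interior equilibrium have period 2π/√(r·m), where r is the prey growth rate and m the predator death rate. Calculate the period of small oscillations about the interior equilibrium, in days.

T ≈ 9.84 days

Here r = 1.03 and m = 0.396, so r·m = 0.408.
ω = √0.408 = 0.639 per day, hence T = 2π/ω ≈ 9.84 days.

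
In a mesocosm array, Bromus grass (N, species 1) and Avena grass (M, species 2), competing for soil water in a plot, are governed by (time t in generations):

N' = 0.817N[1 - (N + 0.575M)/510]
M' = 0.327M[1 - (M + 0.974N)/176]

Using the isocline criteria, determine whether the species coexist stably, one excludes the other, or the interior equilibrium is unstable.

species 1 excludes species 2

Compare the nullcline intercepts: K1/α12 = 510/0.575 = 887 > K2 = 176; K2/α21 = 176/0.974 = 181 < K1 = 510.
Since the inequalities point opposite ways, species 1 can invade but species 2 cannot.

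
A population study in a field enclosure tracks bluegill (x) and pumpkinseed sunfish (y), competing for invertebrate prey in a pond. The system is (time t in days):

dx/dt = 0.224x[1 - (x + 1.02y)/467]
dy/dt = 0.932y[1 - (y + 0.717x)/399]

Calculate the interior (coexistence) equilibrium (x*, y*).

x* ≈ 223, y* ≈ 239

Setting both brackets to zero gives the nullclines x + 1.02y = 467 and 0.717x + y = 399.
Substituting y = 399 - 0.717x into the first: x(1 - 1.02·0.717) = 467 - 1.02·399.
So x* = 60/0.269 = 223, and then y* = 399 - 0.717·223 = 239.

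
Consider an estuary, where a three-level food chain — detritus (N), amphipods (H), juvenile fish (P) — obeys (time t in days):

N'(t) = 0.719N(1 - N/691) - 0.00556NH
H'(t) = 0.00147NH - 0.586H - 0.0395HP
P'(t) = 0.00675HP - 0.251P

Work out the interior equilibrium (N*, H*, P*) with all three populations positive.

N* ≈ 492, H* ≈ 37.2, P* ≈ 3.49

From dP/dt = 0: 0.00675H* = 0.251, so H* = 37.2.
From dN/dt = 0: 0.719(1 - N*/691) = 0.00556·37.2, giving N* = 691·(1 - 0.288) = 492.
From dH/dt = 0: 0.00147·492 - 0.586 = 0.0395P*, so P* = 0.138/0.0395 = 3.49.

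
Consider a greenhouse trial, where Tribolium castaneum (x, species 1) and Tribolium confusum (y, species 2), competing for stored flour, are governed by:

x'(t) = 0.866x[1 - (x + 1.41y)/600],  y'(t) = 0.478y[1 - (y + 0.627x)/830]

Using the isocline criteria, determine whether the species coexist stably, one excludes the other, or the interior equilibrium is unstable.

Compare the nullcline intercepts: K1/α12 = 600/1.41 = 426 < K2 = 830; K2/α21 = 830/0.627 = 1320 > K1 = 600.
Since the inequalities point opposite ways, species 2 can invade but species 1 cannot.

species 2 excludes species 1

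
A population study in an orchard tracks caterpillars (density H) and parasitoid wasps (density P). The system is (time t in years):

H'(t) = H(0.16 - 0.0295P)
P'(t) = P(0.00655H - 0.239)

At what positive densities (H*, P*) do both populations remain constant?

H* ≈ 36.5, P* ≈ 5.42

Set dP/dt = 0 with P > 0: 0.00655H - 0.239 = 0, so H* = 0.239/0.00655 = 36.5.
Set dH/dt = 0 with H > 0: 0.16 - 0.0295P = 0, so P* = 0.16/0.0295 = 5.42.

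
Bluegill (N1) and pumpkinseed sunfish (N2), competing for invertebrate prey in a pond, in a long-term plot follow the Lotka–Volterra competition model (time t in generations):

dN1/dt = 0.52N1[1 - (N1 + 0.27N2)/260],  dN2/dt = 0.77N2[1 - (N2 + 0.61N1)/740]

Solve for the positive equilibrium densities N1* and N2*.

N1* ≈ 72.1, N2* ≈ 696

Setting both brackets to zero gives the nullclines N1 + 0.27N2 = 260 and 0.61N1 + N2 = 740.
Substituting N2 = 740 - 0.61N1 into the first: N1(1 - 0.27·0.61) = 260 - 0.27·740.
So N1* = 60.2/0.835 = 72.1, and then N2* = 740 - 0.61·72.1 = 696.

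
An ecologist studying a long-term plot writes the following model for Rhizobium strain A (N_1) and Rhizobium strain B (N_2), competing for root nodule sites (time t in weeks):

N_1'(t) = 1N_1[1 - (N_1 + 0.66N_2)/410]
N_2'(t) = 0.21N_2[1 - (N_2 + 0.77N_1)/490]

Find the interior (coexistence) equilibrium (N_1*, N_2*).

N_1* ≈ 176, N_2* ≈ 354

Setting both brackets to zero gives the nullclines N_1 + 0.66N_2 = 410 and 0.77N_1 + N_2 = 490.
Substituting N_2 = 490 - 0.77N_1 into the first: N_1(1 - 0.66·0.77) = 410 - 0.66·490.
So N_1* = 86.6/0.492 = 176, and then N_2* = 490 - 0.77·176 = 354.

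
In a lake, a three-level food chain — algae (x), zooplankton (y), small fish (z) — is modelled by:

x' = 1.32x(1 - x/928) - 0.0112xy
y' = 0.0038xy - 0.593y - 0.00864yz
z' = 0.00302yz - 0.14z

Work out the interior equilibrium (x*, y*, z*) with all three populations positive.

From dz/dt = 0: 0.00302y* = 0.14, so y* = 46.4.
From dx/dt = 0: 1.32(1 - x*/928) = 0.0112·46.4, giving x* = 928·(1 - 0.393) = 563.
From dy/dt = 0: 0.0038·563 - 0.593 = 0.00864z*, so z* = 1.55/0.00864 = 179.

x* ≈ 563, y* ≈ 46.4, z* ≈ 179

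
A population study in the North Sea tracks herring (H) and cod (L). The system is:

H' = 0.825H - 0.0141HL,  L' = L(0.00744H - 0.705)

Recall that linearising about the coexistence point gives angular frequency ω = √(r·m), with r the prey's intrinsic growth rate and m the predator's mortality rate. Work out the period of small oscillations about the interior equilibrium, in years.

T ≈ 8.24 years

Here r = 0.825 and m = 0.705, so r·m = 0.582.
ω = √0.582 = 0.763 per year, hence T = 2π/ω ≈ 8.24 years.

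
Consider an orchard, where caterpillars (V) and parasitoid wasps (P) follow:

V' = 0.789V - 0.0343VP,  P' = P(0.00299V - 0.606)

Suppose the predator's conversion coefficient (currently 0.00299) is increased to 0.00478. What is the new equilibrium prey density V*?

V* ≈ 127

At the interior fixed point, setting dP/dt = 0 with P > 0 fixes V* = (predator death rate)/(VP coefficient) — independent of the other coefficients.
With the change, V* = 0.606/0.00478 = 127; it falls from 203.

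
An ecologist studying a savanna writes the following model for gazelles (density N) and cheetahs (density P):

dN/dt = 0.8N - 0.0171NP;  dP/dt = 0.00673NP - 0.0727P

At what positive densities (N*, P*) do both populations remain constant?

N* ≈ 10.8, P* ≈ 46.8

Set dP/dt = 0 with P > 0: 0.00673N - 0.0727 = 0, so N* = 0.0727/0.00673 = 10.8.
Set dN/dt = 0 with N > 0: 0.8 - 0.0171P = 0, so P* = 0.8/0.0171 = 46.8.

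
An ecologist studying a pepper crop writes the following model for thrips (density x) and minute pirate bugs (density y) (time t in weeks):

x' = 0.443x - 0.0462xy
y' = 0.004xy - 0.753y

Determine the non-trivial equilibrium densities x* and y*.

Set dy/dt = 0 with y > 0: 0.004x - 0.753 = 0, so x* = 0.753/0.004 = 188.
Set dx/dt = 0 with x > 0: 0.443 - 0.0462y = 0, so y* = 0.443/0.0462 = 9.59.

x* ≈ 188, y* ≈ 9.59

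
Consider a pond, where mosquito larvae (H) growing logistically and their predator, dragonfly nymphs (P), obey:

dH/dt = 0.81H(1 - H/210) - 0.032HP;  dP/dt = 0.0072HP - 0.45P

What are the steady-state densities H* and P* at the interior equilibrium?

H* ≈ 62.5, P* ≈ 17.8

From dP/dt = 0 with P > 0: 0.0072H* = 0.45, so H* = 62.5.
Substitute into dH/dt = 0: 0.81(1 - 62.5/210) = 0.032P*.
The bracket is 0.702, giving P* = 0.569/0.032 = 17.8.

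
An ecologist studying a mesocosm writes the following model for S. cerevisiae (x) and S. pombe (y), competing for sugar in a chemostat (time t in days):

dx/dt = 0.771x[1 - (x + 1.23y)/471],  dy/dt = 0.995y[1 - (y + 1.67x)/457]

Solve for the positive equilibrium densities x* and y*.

x* ≈ 86.4, y* ≈ 313

Setting both brackets to zero gives the nullclines x + 1.23y = 471 and 1.67x + y = 457.
Substituting y = 457 - 1.67x into the first: x(1 - 1.23·1.67) = 471 - 1.23·457.
So x* = -91.1/-1.05 = 86.4, and then y* = 457 - 1.67·86.4 = 313.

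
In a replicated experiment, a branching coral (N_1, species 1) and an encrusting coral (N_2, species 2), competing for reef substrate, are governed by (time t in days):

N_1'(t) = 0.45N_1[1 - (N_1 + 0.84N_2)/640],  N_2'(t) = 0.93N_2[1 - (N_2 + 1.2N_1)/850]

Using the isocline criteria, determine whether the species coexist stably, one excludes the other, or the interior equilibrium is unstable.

Compare the nullcline intercepts: K1/α12 = 640/0.84 = 762 < K2 = 850; K2/α21 = 850/1.2 = 708 > K1 = 640.
Since the inequalities point opposite ways, species 2 can invade but species 1 cannot.

species 2 excludes species 1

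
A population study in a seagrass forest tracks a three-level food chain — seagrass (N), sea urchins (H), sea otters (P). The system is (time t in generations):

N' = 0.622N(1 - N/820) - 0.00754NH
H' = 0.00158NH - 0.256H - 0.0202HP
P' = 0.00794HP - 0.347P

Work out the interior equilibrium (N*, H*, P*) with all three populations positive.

N* ≈ 386, H* ≈ 43.7, P* ≈ 17.5

From dP/dt = 0: 0.00794H* = 0.347, so H* = 43.7.
From dN/dt = 0: 0.622(1 - N*/820) = 0.00754·43.7, giving N* = 820·(1 - 0.53) = 386.
From dH/dt = 0: 0.00158·386 - 0.256 = 0.0202P*, so P* = 0.353/0.0202 = 17.5.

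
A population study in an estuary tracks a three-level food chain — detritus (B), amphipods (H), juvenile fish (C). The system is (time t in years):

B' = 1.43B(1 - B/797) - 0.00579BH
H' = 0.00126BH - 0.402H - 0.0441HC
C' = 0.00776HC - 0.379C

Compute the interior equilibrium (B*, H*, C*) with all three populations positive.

From dC/dt = 0: 0.00776H* = 0.379, so H* = 48.8.
From dB/dt = 0: 1.43(1 - B*/797) = 0.00579·48.8, giving B* = 797·(1 - 0.198) = 639.
From dH/dt = 0: 0.00126·639 - 0.402 = 0.0441C*, so C* = 0.404/0.0441 = 9.15.

B* ≈ 639, H* ≈ 48.8, C* ≈ 9.15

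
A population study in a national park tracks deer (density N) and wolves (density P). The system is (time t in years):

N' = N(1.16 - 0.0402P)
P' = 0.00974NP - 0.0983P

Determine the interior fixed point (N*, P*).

Set dP/dt = 0 with P > 0: 0.00974N - 0.0983 = 0, so N* = 0.0983/0.00974 = 10.1.
Set dN/dt = 0 with N > 0: 1.16 - 0.0402P = 0, so P* = 1.16/0.0402 = 28.9.

N* ≈ 10.1, P* ≈ 28.9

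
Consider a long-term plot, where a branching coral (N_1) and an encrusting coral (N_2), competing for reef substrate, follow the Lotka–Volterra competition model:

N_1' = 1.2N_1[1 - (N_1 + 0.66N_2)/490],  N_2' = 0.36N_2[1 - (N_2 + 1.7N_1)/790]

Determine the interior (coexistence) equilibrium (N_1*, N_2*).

N_1* ≈ 257, N_2* ≈ 352

Setting both brackets to zero gives the nullclines N_1 + 0.66N_2 = 490 and 1.7N_1 + N_2 = 790.
Substituting N_2 = 790 - 1.7N_1 into the first: N_1(1 - 0.66·1.7) = 490 - 0.66·790.
So N_1* = -31.4/-0.122 = 257, and then N_2* = 790 - 1.7·257 = 352.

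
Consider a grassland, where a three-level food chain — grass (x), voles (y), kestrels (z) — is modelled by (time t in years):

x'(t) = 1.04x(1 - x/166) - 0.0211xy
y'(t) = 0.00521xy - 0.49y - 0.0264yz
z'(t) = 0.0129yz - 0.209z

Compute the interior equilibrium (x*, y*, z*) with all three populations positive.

x* ≈ 111, y* ≈ 16.2, z* ≈ 3.43

From dz/dt = 0: 0.0129y* = 0.209, so y* = 16.2.
From dx/dt = 0: 1.04(1 - x*/166) = 0.0211·16.2, giving x* = 166·(1 - 0.329) = 111.
From dy/dt = 0: 0.00521·111 - 0.49 = 0.0264z*, so z* = 0.0906/0.0264 = 3.43.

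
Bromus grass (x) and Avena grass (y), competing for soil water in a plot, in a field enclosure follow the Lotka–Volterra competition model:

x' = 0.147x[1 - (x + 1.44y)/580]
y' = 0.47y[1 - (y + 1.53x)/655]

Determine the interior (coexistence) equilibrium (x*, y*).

x* ≈ 302, y* ≈ 193

Setting both brackets to zero gives the nullclines x + 1.44y = 580 and 1.53x + y = 655.
Substituting y = 655 - 1.53x into the first: x(1 - 1.44·1.53) = 580 - 1.44·655.
So x* = -363/-1.2 = 302, and then y* = 655 - 1.53·302 = 193.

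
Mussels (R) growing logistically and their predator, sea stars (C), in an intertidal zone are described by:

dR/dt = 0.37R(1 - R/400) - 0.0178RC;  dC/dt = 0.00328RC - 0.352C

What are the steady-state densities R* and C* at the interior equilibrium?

From dC/dt = 0 with C > 0: 0.00328R* = 0.352, so R* = 107.
Substitute into dR/dt = 0: 0.37(1 - 107/400) = 0.0178C*.
The bracket is 0.732, giving C* = 0.271/0.0178 = 15.2.

R* ≈ 107, C* ≈ 15.2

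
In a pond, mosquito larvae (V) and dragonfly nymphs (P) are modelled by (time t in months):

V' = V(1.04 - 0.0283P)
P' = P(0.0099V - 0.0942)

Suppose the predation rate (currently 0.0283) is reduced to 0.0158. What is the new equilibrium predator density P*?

At the interior fixed point, setting dV/dt = 0 with V > 0 fixes P* = (prey growth rate)/(VP coefficient) — independent of the other coefficients.
With the change, P* = 1.04/0.0158 = 65.8; it rises from 36.7.

P* ≈ 65.8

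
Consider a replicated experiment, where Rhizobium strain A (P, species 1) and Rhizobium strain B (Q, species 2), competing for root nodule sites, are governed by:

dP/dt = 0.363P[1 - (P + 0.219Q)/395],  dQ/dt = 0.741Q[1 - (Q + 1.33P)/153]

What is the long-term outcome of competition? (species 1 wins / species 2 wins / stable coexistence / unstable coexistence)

species 1 excludes species 2

Compare the nullcline intercepts: K1/α12 = 395/0.219 = 1800 > K2 = 153; K2/α21 = 153/1.33 = 115 < K1 = 395.
Since the inequalities point opposite ways, species 1 can invade but species 2 cannot.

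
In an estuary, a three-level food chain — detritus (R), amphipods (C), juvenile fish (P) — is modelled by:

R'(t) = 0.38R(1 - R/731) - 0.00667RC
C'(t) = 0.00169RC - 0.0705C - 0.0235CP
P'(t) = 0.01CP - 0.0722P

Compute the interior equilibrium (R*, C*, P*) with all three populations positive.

R* ≈ 638, C* ≈ 7.22, P* ≈ 42.9

From dP/dt = 0: 0.01C* = 0.0722, so C* = 7.22.
From dR/dt = 0: 0.38(1 - R*/731) = 0.00667·7.22, giving R* = 731·(1 - 0.127) = 638.
From dC/dt = 0: 0.00169·638 - 0.0705 = 0.0235P*, so P* = 1.01/0.0235 = 42.9.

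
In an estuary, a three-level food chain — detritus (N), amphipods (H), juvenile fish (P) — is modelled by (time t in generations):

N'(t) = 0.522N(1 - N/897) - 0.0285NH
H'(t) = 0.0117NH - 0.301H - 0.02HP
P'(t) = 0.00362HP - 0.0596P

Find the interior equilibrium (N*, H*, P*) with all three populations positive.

From dP/dt = 0: 0.00362H* = 0.0596, so H* = 16.5.
From dN/dt = 0: 0.522(1 - N*/897) = 0.0285·16.5, giving N* = 897·(1 - 0.899) = 90.7.
From dH/dt = 0: 0.0117·90.7 - 0.301 = 0.02P*, so P* = 0.76/0.02 = 38.

N* ≈ 90.7, H* ≈ 16.5, P* ≈ 38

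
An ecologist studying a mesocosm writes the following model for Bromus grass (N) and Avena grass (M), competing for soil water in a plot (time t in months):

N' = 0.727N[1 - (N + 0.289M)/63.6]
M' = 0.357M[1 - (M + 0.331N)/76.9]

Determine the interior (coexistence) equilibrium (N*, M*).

N* ≈ 45.8, M* ≈ 61.8

Setting both brackets to zero gives the nullclines N + 0.289M = 63.6 and 0.331N + M = 76.9.
Substituting M = 76.9 - 0.331N into the first: N(1 - 0.289·0.331) = 63.6 - 0.289·76.9.
So N* = 41.4/0.904 = 45.8, and then M* = 76.9 - 0.331·45.8 = 61.8.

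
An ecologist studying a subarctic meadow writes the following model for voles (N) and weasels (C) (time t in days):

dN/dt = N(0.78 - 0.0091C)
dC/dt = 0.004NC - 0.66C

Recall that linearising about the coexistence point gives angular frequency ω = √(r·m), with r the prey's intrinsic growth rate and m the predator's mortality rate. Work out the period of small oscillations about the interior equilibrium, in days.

T ≈ 8.76 days

Here r = 0.78 and m = 0.66, so r·m = 0.515.
ω = √0.515 = 0.717 per day, hence T = 2π/ω ≈ 8.76 days.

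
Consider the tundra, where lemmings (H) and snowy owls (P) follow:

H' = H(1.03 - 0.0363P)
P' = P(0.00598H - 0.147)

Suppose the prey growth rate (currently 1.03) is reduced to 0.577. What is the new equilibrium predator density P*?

P* ≈ 15.9

At the interior fixed point, setting dH/dt = 0 with H > 0 fixes P* = (prey growth rate)/(HP coefficient) — independent of the other coefficients.
With the change, P* = 0.577/0.0363 = 15.9; it falls from 28.4.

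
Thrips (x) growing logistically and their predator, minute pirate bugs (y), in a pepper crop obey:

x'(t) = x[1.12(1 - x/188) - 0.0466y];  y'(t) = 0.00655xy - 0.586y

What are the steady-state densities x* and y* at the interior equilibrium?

From dy/dt = 0 with y > 0: 0.00655x* = 0.586, so x* = 89.5.
Substitute into dx/dt = 0: 1.12(1 - 89.5/188) = 0.0466y*.
The bracket is 0.524, giving y* = 0.587/0.0466 = 12.6.

x* ≈ 89.5, y* ≈ 12.6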